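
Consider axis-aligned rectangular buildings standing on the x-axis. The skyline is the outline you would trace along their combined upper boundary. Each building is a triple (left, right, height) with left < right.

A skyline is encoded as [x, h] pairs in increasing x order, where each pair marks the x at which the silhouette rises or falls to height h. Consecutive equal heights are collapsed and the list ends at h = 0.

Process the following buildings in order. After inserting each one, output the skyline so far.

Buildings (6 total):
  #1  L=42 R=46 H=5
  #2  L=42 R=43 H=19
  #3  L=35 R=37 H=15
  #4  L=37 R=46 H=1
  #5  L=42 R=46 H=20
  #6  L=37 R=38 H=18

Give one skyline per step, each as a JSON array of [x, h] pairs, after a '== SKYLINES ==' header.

== SKYLINES ==
[[42,5],[46,0]]
[[42,19],[43,5],[46,0]]
[[35,15],[37,0],[42,19],[43,5],[46,0]]
[[35,15],[37,1],[42,19],[43,5],[46,0]]
[[35,15],[37,1],[42,20],[46,0]]
[[35,15],[37,18],[38,1],[42,20],[46,0]]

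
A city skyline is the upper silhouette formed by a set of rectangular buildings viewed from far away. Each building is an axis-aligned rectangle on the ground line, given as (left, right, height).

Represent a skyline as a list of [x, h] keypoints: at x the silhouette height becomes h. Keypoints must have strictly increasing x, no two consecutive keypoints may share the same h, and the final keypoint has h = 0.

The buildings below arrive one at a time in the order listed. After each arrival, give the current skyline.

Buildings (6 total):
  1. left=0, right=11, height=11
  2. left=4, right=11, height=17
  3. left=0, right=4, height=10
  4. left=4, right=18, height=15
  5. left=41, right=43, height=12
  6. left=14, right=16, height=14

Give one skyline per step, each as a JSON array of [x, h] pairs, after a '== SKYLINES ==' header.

== SKYLINES ==
[[0,11],[11,0]]
[[0,11],[4,17],[11,0]]
[[0,11],[4,17],[11,0]]
[[0,11],[4,17],[11,15],[18,0]]
[[0,11],[4,17],[11,15],[18,0],[41,12],[43,0]]
[[0,11],[4,17],[11,15],[18,0],[41,12],[43,0]]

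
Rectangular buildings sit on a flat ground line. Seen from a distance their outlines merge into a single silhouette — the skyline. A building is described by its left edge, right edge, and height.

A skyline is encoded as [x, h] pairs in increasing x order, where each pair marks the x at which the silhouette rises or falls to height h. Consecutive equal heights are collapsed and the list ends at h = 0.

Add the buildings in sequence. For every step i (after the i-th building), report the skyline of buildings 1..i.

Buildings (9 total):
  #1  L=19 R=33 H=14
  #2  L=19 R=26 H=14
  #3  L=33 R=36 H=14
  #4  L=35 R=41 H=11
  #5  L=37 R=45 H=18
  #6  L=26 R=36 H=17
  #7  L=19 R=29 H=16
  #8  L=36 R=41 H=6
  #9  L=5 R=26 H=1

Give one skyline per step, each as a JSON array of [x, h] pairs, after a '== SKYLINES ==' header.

== SKYLINES ==
[[19,14],[33,0]]
[[19,14],[33,0]]
[[19,14],[36,0]]
[[19,14],[36,11],[41,0]]
[[19,14],[36,11],[37,18],[45,0]]
[[19,14],[26,17],[36,11],[37,18],[45,0]]
[[19,16],[26,17],[36,11],[37,18],[45,0]]
[[19,16],[26,17],[36,11],[37,18],[45,0]]
[[5,1],[19,16],[26,17],[36,11],[37,18],[45,0]]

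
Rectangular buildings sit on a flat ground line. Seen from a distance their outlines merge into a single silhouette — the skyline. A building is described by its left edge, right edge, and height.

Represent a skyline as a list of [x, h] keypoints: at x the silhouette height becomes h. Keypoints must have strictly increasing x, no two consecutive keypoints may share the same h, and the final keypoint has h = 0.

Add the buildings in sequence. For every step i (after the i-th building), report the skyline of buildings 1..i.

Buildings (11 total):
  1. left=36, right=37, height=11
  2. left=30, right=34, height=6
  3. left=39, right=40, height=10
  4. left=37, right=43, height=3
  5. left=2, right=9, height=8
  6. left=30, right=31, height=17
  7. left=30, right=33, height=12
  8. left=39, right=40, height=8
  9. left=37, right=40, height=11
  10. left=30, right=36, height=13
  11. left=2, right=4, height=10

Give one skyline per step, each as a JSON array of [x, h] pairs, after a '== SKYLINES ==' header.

== SKYLINES ==
[[36,11],[37,0]]
[[30,6],[34,0],[36,11],[37,0]]
[[30,6],[34,0],[36,11],[37,0],[39,10],[40,0]]
[[30,6],[34,0],[36,11],[37,3],[39,10],[40,3],[43,0]]
[[2,8],[9,0],[30,6],[34,0],[36,11],[37,3],[39,10],[40,3],[43,0]]
[[2,8],[9,0],[30,17],[31,6],[34,0],[36,11],[37,3],[39,10],[40,3],[43,0]]
[[2,8],[9,0],[30,17],[31,12],[33,6],[34,0],[36,11],[37,3],[39,10],[40,3],[43,0]]
[[2,8],[9,0],[30,17],[31,12],[33,6],[34,0],[36,11],[37,3],[39,10],[40,3],[43,0]]
[[2,8],[9,0],[30,17],[31,12],[33,6],[34,0],[36,11],[40,3],[43,0]]
[[2,8],[9,0],[30,17],[31,13],[36,11],[40,3],[43,0]]
[[2,10],[4,8],[9,0],[30,17],[31,13],[36,11],[40,3],[43,0]]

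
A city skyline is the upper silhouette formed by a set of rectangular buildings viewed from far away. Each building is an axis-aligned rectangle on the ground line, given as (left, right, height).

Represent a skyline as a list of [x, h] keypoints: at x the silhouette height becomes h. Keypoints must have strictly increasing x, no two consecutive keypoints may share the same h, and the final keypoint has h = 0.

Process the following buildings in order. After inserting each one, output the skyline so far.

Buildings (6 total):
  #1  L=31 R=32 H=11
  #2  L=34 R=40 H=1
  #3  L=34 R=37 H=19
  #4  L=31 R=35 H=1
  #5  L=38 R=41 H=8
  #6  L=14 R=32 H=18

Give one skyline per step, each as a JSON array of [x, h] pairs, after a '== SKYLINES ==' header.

== SKYLINES ==
[[31,11],[32,0]]
[[31,11],[32,0],[34,1],[40,0]]
[[31,11],[32,0],[34,19],[37,1],[40,0]]
[[31,11],[32,1],[34,19],[37,1],[40,0]]
[[31,11],[32,1],[34,19],[37,1],[38,8],[41,0]]
[[14,18],[32,1],[34,19],[37,1],[38,8],[41,0]]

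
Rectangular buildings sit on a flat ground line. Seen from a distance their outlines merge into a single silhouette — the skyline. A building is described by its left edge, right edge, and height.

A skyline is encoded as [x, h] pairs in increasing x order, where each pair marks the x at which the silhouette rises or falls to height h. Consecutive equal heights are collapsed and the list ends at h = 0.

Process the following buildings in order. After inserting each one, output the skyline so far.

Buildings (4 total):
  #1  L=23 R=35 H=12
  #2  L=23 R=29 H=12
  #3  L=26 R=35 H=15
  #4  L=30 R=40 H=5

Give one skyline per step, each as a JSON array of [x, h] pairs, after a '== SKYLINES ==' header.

== SKYLINES ==
[[23,12],[35,0]]
[[23,12],[35,0]]
[[23,12],[26,15],[35,0]]
[[23,12],[26,15],[35,5],[40,0]]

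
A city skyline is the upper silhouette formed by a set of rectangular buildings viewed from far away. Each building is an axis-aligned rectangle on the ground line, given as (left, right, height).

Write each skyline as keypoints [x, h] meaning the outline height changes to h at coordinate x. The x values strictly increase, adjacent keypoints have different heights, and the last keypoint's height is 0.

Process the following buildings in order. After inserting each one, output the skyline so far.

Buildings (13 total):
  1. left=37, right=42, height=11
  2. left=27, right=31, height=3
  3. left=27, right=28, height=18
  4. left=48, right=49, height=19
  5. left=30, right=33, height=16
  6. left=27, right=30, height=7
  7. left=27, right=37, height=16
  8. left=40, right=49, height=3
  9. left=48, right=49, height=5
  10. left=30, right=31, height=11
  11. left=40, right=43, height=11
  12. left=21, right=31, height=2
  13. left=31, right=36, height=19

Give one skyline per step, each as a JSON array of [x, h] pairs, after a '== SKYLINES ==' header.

== SKYLINES ==
[[37,11],[42,0]]
[[27,3],[31,0],[37,11],[42,0]]
[[27,18],[28,3],[31,0],[37,11],[42,0]]
[[27,18],[28,3],[31,0],[37,11],[42,0],[48,19],[49,0]]
[[27,18],[28,3],[30,16],[33,0],[37,11],[42,0],[48,19],[49,0]]
[[27,18],[28,7],[30,16],[33,0],[37,11],[42,0],[48,19],[49,0]]
[[27,18],[28,16],[37,11],[42,0],[48,19],[49,0]]
[[27,18],[28,16],[37,11],[42,3],[48,19],[49,0]]
[[27,18],[28,16],[37,11],[42,3],[48,19],[49,0]]
[[27,18],[28,16],[37,11],[42,3],[48,19],[49,0]]
[[27,18],[28,16],[37,11],[43,3],[48,19],[49,0]]
[[21,2],[27,18],[28,16],[37,11],[43,3],[48,19],[49,0]]
[[21,2],[27,18],[28,16],[31,19],[36,16],[37,11],[43,3],[48,19],[49,0]]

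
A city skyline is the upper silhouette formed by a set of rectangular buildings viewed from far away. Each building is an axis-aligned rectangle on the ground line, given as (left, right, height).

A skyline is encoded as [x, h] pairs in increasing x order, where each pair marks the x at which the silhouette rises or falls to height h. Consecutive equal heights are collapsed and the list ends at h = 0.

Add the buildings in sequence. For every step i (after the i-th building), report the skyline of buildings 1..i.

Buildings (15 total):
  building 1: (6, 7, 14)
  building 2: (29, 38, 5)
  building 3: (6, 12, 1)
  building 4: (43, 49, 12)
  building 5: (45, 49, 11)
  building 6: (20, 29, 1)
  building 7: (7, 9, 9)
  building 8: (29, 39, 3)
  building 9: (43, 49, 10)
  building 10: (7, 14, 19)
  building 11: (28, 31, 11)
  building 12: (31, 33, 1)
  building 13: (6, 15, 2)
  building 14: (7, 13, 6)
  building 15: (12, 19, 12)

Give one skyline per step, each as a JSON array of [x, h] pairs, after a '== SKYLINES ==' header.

== SKYLINES ==
[[6,14],[7,0]]
[[6,14],[7,0],[29,5],[38,0]]
[[6,14],[7,1],[12,0],[29,5],[38,0]]
[[6,14],[7,1],[12,0],[29,5],[38,0],[43,12],[49,0]]
[[6,14],[7,1],[12,0],[29,5],[38,0],[43,12],[49,0]]
[[6,14],[7,1],[12,0],[20,1],[29,5],[38,0],[43,12],[49,0]]
[[6,14],[7,9],[9,1],[12,0],[20,1],[29,5],[38,0],[43,12],[49,0]]
[[6,14],[7,9],[9,1],[12,0],[20,1],[29,5],[38,3],[39,0],[43,12],[49,0]]
[[6,14],[7,9],[9,1],[12,0],[20,1],[29,5],[38,3],[39,0],[43,12],[49,0]]
[[6,14],[7,19],[14,0],[20,1],[29,5],[38,3],[39,0],[43,12],[49,0]]
[[6,14],[7,19],[14,0],[20,1],[28,11],[31,5],[38,3],[39,0],[43,12],[49,0]]
[[6,14],[7,19],[14,0],[20,1],[28,11],[31,5],[38,3],[39,0],[43,12],[49,0]]
[[6,14],[7,19],[14,2],[15,0],[20,1],[28,11],[31,5],[38,3],[39,0],[43,12],[49,0]]
[[6,14],[7,19],[14,2],[15,0],[20,1],[28,11],[31,5],[38,3],[39,0],[43,12],[49,0]]
[[6,14],[7,19],[14,12],[19,0],[20,1],[28,11],[31,5],[38,3],[39,0],[43,12],[49,0]]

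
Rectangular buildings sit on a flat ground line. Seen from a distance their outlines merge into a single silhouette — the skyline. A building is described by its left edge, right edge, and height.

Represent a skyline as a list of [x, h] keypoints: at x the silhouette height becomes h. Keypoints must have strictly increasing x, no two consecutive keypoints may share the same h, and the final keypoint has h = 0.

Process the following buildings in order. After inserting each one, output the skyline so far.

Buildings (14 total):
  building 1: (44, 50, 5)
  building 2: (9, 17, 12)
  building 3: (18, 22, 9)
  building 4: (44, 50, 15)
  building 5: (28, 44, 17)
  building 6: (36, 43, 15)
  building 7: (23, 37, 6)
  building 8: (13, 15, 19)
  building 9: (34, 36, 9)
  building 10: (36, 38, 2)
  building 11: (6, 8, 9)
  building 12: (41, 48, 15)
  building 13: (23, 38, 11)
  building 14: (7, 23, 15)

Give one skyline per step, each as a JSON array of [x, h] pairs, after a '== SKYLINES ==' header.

== SKYLINES ==
[[44,5],[50,0]]
[[9,12],[17,0],[44,5],[50,0]]
[[9,12],[17,0],[18,9],[22,0],[44,5],[50,0]]
[[9,12],[17,0],[18,9],[22,0],[44,15],[50,0]]
[[9,12],[17,0],[18,9],[22,0],[28,17],[44,15],[50,0]]
[[9,12],[17,0],[18,9],[22,0],[28,17],[44,15],[50,0]]
[[9,12],[17,0],[18,9],[22,0],[23,6],[28,17],[44,15],[50,0]]
[[9,12],[13,19],[15,12],[17,0],[18,9],[22,0],[23,6],[28,17],[44,15],[50,0]]
[[9,12],[13,19],[15,12],[17,0],[18,9],[22,0],[23,6],[28,17],[44,15],[50,0]]
[[9,12],[13,19],[15,12],[17,0],[18,9],[22,0],[23,6],[28,17],[44,15],[50,0]]
[[6,9],[8,0],[9,12],[13,19],[15,12],[17,0],[18,9],[22,0],[23,6],[28,17],[44,15],[50,0]]
[[6,9],[8,0],[9,12],[13,19],[15,12],[17,0],[18,9],[22,0],[23,6],[28,17],[44,15],[50,0]]
[[6,9],[8,0],[9,12],[13,19],[15,12],[17,0],[18,9],[22,0],[23,11],[28,17],[44,15],[50,0]]
[[6,9],[7,15],[13,19],[15,15],[23,11],[28,17],[44,15],[50,0]]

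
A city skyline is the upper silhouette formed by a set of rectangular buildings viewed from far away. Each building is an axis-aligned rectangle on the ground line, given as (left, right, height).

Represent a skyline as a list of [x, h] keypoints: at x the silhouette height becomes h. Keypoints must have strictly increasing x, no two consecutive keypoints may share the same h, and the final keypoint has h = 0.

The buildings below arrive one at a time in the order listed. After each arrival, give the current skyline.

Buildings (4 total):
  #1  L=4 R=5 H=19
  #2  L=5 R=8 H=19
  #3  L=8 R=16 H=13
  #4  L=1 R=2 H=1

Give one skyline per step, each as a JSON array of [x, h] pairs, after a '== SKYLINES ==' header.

== SKYLINES ==
[[4,19],[5,0]]
[[4,19],[8,0]]
[[4,19],[8,13],[16,0]]
[[1,1],[2,0],[4,19],[8,13],[16,0]]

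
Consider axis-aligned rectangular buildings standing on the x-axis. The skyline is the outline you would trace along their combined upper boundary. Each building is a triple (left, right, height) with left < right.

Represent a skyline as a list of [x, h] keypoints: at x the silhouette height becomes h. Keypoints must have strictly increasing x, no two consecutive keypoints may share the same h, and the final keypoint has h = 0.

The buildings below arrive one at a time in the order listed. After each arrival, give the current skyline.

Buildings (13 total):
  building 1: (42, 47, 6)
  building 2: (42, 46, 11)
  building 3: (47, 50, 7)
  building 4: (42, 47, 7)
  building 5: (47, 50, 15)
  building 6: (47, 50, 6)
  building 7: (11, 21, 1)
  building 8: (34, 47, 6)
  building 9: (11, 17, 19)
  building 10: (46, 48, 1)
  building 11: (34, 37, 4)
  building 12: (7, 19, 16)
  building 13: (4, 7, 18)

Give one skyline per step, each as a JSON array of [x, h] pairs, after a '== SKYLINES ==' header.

== SKYLINES ==
[[42,6],[47,0]]
[[42,11],[46,6],[47,0]]
[[42,11],[46,6],[47,7],[50,0]]
[[42,11],[46,7],[50,0]]
[[42,11],[46,7],[47,15],[50,0]]
[[42,11],[46,7],[47,15],[50,0]]
[[11,1],[21,0],[42,11],[46,7],[47,15],[50,0]]
[[11,1],[21,0],[34,6],[42,11],[46,7],[47,15],[50,0]]
[[11,19],[17,1],[21,0],[34,6],[42,11],[46,7],[47,15],[50,0]]
[[11,19],[17,1],[21,0],[34,6],[42,11],[46,7],[47,15],[50,0]]
[[11,19],[17,1],[21,0],[34,6],[42,11],[46,7],[47,15],[50,0]]
[[7,16],[11,19],[17,16],[19,1],[21,0],[34,6],[42,11],[46,7],[47,15],[50,0]]
[[4,18],[7,16],[11,19],[17,16],[19,1],[21,0],[34,6],[42,11],[46,7],[47,15],[50,0]]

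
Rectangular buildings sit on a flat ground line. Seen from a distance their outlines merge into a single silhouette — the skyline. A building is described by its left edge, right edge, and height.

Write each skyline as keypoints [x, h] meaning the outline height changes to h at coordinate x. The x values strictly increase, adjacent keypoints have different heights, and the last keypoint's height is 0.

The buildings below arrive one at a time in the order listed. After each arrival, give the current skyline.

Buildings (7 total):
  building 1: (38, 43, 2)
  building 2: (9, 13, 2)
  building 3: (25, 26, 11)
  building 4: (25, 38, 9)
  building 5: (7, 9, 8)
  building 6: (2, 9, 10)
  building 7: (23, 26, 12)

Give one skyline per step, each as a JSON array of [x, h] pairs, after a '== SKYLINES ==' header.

== SKYLINES ==
[[38,2],[43,0]]
[[9,2],[13,0],[38,2],[43,0]]
[[9,2],[13,0],[25,11],[26,0],[38,2],[43,0]]
[[9,2],[13,0],[25,11],[26,9],[38,2],[43,0]]
[[7,8],[9,2],[13,0],[25,11],[26,9],[38,2],[43,0]]
[[2,10],[9,2],[13,0],[25,11],[26,9],[38,2],[43,0]]
[[2,10],[9,2],[13,0],[23,12],[26,9],[38,2],[43,0]]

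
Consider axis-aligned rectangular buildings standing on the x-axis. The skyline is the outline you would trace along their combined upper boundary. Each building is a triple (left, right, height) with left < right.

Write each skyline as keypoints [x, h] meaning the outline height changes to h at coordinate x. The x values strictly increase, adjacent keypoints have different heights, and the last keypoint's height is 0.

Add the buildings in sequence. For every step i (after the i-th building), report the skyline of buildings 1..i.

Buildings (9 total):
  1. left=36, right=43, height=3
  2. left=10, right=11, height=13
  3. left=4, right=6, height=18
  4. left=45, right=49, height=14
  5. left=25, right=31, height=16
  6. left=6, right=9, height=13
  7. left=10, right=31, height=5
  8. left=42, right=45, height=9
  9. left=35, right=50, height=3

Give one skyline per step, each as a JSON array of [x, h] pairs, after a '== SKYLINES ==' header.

== SKYLINES ==
[[36,3],[43,0]]
[[10,13],[11,0],[36,3],[43,0]]
[[4,18],[6,0],[10,13],[11,0],[36,3],[43,0]]
[[4,18],[6,0],[10,13],[11,0],[36,3],[43,0],[45,14],[49,0]]
[[4,18],[6,0],[10,13],[11,0],[25,16],[31,0],[36,3],[43,0],[45,14],[49,0]]
[[4,18],[6,13],[9,0],[10,13],[11,0],[25,16],[31,0],[36,3],[43,0],[45,14],[49,0]]
[[4,18],[6,13],[9,0],[10,13],[11,5],[25,16],[31,0],[36,3],[43,0],[45,14],[49,0]]
[[4,18],[6,13],[9,0],[10,13],[11,5],[25,16],[31,0],[36,3],[42,9],[45,14],[49,0]]
[[4,18],[6,13],[9,0],[10,13],[11,5],[25,16],[31,0],[35,3],[42,9],[45,14],[49,3],[50,0]]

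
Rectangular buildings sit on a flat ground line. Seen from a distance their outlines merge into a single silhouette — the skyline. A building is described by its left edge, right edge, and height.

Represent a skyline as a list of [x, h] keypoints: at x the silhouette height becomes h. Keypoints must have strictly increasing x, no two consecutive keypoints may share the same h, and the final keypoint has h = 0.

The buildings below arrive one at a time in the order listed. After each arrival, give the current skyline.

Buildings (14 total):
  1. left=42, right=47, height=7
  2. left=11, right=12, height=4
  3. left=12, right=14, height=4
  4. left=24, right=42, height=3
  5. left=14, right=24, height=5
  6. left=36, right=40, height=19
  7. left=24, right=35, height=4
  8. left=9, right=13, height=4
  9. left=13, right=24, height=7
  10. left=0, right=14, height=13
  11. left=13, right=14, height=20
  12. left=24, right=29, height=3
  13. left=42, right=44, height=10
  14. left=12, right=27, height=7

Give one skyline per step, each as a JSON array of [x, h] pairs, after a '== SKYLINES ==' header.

== SKYLINES ==
[[42,7],[47,0]]
[[11,4],[12,0],[42,7],[47,0]]
[[11,4],[14,0],[42,7],[47,0]]
[[11,4],[14,0],[24,3],[42,7],[47,0]]
[[11,4],[14,5],[24,3],[42,7],[47,0]]
[[11,4],[14,5],[24,3],[36,19],[40,3],[42,7],[47,0]]
[[11,4],[14,5],[24,4],[35,3],[36,19],[40,3],[42,7],[47,0]]
[[9,4],[14,5],[24,4],[35,3],[36,19],[40,3],[42,7],[47,0]]
[[9,4],[13,7],[24,4],[35,3],[36,19],[40,3],[42,7],[47,0]]
[[0,13],[14,7],[24,4],[35,3],[36,19],[40,3],[42,7],[47,0]]
[[0,13],[13,20],[14,7],[24,4],[35,3],[36,19],[40,3],[42,7],[47,0]]
[[0,13],[13,20],[14,7],[24,4],[35,3],[36,19],[40,3],[42,7],[47,0]]
[[0,13],[13,20],[14,7],[24,4],[35,3],[36,19],[40,3],[42,10],[44,7],[47,0]]
[[0,13],[13,20],[14,7],[27,4],[35,3],[36,19],[40,3],[42,10],[44,7],[47,0]]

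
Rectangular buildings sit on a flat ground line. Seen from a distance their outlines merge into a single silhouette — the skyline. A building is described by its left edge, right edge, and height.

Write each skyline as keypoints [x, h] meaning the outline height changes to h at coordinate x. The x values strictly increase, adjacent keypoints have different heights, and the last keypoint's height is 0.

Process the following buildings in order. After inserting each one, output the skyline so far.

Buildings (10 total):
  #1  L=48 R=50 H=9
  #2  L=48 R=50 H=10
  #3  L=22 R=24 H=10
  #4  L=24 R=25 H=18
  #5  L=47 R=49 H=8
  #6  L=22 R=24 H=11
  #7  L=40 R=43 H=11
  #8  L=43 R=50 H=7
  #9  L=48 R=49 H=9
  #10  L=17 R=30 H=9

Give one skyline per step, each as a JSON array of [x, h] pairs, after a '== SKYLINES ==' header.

== SKYLINES ==
[[48,9],[50,0]]
[[48,10],[50,0]]
[[22,10],[24,0],[48,10],[50,0]]
[[22,10],[24,18],[25,0],[48,10],[50,0]]
[[22,10],[24,18],[25,0],[47,8],[48,10],[50,0]]
[[22,11],[24,18],[25,0],[47,8],[48,10],[50,0]]
[[22,11],[24,18],[25,0],[40,11],[43,0],[47,8],[48,10],[50,0]]
[[22,11],[24,18],[25,0],[40,11],[43,7],[47,8],[48,10],[50,0]]
[[22,11],[24,18],[25,0],[40,11],[43,7],[47,8],[48,10],[50,0]]
[[17,9],[22,11],[24,18],[25,9],[30,0],[40,11],[43,7],[47,8],[48,10],[50,0]]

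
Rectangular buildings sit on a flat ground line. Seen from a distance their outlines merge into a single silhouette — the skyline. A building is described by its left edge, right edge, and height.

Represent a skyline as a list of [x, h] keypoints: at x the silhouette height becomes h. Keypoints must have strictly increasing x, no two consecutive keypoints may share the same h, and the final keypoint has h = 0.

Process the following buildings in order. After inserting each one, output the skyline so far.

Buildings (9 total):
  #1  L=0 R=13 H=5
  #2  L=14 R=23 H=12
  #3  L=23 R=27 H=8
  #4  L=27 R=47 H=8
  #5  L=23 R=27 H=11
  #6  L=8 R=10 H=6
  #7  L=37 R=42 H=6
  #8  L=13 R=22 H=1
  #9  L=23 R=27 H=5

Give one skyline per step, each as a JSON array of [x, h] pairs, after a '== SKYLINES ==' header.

== SKYLINES ==
[[0,5],[13,0]]
[[0,5],[13,0],[14,12],[23,0]]
[[0,5],[13,0],[14,12],[23,8],[27,0]]
[[0,5],[13,0],[14,12],[23,8],[47,0]]
[[0,5],[13,0],[14,12],[23,11],[27,8],[47,0]]
[[0,5],[8,6],[10,5],[13,0],[14,12],[23,11],[27,8],[47,0]]
[[0,5],[8,6],[10,5],[13,0],[14,12],[23,11],[27,8],[47,0]]
[[0,5],[8,6],[10,5],[13,1],[14,12],[23,11],[27,8],[47,0]]
[[0,5],[8,6],[10,5],[13,1],[14,12],[23,11],[27,8],[47,0]]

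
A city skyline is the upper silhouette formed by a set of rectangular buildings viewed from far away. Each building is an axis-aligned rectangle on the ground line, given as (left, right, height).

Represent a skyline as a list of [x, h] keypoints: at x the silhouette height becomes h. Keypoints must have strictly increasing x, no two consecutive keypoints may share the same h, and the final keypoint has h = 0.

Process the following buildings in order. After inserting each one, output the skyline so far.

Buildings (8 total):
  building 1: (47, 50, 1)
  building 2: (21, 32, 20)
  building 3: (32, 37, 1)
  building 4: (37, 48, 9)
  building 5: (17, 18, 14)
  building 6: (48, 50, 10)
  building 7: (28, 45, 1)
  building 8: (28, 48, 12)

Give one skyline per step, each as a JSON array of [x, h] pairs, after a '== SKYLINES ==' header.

== SKYLINES ==
[[47,1],[50,0]]
[[21,20],[32,0],[47,1],[50,0]]
[[21,20],[32,1],[37,0],[47,1],[50,0]]
[[21,20],[32,1],[37,9],[48,1],[50,0]]
[[17,14],[18,0],[21,20],[32,1],[37,9],[48,1],[50,0]]
[[17,14],[18,0],[21,20],[32,1],[37,9],[48,10],[50,0]]
[[17,14],[18,0],[21,20],[32,1],[37,9],[48,10],[50,0]]
[[17,14],[18,0],[21,20],[32,12],[48,10],[50,0]]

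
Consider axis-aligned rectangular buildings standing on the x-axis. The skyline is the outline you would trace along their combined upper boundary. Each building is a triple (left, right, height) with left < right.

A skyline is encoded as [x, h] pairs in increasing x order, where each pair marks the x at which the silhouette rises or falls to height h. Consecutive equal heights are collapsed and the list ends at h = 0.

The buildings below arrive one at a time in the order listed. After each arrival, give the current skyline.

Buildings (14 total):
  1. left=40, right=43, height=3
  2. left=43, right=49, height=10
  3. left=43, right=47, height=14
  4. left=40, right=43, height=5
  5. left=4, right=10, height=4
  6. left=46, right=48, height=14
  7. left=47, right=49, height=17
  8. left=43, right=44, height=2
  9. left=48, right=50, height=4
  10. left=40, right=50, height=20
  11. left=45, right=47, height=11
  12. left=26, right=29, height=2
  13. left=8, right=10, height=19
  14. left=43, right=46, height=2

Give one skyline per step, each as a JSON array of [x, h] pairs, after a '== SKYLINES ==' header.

== SKYLINES ==
[[40,3],[43,0]]
[[40,3],[43,10],[49,0]]
[[40,3],[43,14],[47,10],[49,0]]
[[40,5],[43,14],[47,10],[49,0]]
[[4,4],[10,0],[40,5],[43,14],[47,10],[49,0]]
[[4,4],[10,0],[40,5],[43,14],[48,10],[49,0]]
[[4,4],[10,0],[40,5],[43,14],[47,17],[49,0]]
[[4,4],[10,0],[40,5],[43,14],[47,17],[49,0]]
[[4,4],[10,0],[40,5],[43,14],[47,17],[49,4],[50,0]]
[[4,4],[10,0],[40,20],[50,0]]
[[4,4],[10,0],[40,20],[50,0]]
[[4,4],[10,0],[26,2],[29,0],[40,20],[50,0]]
[[4,4],[8,19],[10,0],[26,2],[29,0],[40,20],[50,0]]
[[4,4],[8,19],[10,0],[26,2],[29,0],[40,20],[50,0]]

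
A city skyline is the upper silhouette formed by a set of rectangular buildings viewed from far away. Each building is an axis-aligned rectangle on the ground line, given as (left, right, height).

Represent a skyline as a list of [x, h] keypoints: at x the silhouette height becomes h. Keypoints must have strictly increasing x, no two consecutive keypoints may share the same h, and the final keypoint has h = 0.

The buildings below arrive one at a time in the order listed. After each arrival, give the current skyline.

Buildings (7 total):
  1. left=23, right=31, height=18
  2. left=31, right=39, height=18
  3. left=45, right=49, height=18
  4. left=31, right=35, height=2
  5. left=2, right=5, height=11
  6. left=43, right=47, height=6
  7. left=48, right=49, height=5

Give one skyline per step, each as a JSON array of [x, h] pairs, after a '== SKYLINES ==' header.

== SKYLINES ==
[[23,18],[31,0]]
[[23,18],[39,0]]
[[23,18],[39,0],[45,18],[49,0]]
[[23,18],[39,0],[45,18],[49,0]]
[[2,11],[5,0],[23,18],[39,0],[45,18],[49,0]]
[[2,11],[5,0],[23,18],[39,0],[43,6],[45,18],[49,0]]
[[2,11],[5,0],[23,18],[39,0],[43,6],[45,18],[49,0]]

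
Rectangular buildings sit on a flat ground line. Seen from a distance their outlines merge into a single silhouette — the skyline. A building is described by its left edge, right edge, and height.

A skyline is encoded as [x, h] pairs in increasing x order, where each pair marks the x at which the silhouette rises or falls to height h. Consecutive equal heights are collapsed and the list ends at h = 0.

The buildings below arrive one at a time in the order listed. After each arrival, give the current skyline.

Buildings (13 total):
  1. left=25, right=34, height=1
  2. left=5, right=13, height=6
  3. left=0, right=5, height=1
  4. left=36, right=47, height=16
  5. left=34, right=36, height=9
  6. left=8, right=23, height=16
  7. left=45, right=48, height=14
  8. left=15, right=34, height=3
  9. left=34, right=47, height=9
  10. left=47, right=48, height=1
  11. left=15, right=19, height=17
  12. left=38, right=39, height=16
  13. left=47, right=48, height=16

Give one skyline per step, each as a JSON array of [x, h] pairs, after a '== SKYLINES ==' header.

== SKYLINES ==
[[25,1],[34,0]]
[[5,6],[13,0],[25,1],[34,0]]
[[0,1],[5,6],[13,0],[25,1],[34,0]]
[[0,1],[5,6],[13,0],[25,1],[34,0],[36,16],[47,0]]
[[0,1],[5,6],[13,0],[25,1],[34,9],[36,16],[47,0]]
[[0,1],[5,6],[8,16],[23,0],[25,1],[34,9],[36,16],[47,0]]
[[0,1],[5,6],[8,16],[23,0],[25,1],[34,9],[36,16],[47,14],[48,0]]
[[0,1],[5,6],[8,16],[23,3],[34,9],[36,16],[47,14],[48,0]]
[[0,1],[5,6],[8,16],[23,3],[34,9],[36,16],[47,14],[48,0]]
[[0,1],[5,6],[8,16],[23,3],[34,9],[36,16],[47,14],[48,0]]
[[0,1],[5,6],[8,16],[15,17],[19,16],[23,3],[34,9],[36,16],[47,14],[48,0]]
[[0,1],[5,6],[8,16],[15,17],[19,16],[23,3],[34,9],[36,16],[47,14],[48,0]]
[[0,1],[5,6],[8,16],[15,17],[19,16],[23,3],[34,9],[36,16],[48,0]]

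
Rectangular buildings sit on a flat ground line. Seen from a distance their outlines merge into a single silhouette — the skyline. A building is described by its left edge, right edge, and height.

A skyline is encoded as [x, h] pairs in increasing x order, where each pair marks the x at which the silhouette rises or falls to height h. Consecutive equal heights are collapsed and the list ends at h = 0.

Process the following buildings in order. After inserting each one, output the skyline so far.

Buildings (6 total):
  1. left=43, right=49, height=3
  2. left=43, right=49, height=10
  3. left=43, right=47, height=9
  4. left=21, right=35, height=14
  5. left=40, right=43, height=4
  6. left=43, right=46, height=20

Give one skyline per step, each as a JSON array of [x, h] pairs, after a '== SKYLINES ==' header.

== SKYLINES ==
[[43,3],[49,0]]
[[43,10],[49,0]]
[[43,10],[49,0]]
[[21,14],[35,0],[43,10],[49,0]]
[[21,14],[35,0],[40,4],[43,10],[49,0]]
[[21,14],[35,0],[40,4],[43,20],[46,10],[49,0]]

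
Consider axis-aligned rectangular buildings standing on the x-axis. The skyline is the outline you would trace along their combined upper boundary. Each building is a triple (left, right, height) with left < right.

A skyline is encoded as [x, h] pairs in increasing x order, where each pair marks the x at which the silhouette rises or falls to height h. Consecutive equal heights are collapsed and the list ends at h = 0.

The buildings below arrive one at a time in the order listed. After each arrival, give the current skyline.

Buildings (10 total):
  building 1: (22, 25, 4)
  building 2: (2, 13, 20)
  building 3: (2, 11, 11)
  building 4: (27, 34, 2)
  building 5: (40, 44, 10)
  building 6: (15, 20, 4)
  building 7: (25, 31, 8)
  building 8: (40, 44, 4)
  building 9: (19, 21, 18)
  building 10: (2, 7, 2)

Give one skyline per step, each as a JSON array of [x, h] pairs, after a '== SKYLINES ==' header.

== SKYLINES ==
[[22,4],[25,0]]
[[2,20],[13,0],[22,4],[25,0]]
[[2,20],[13,0],[22,4],[25,0]]
[[2,20],[13,0],[22,4],[25,0],[27,2],[34,0]]
[[2,20],[13,0],[22,4],[25,0],[27,2],[34,0],[40,10],[44,0]]
[[2,20],[13,0],[15,4],[20,0],[22,4],[25,0],[27,2],[34,0],[40,10],[44,0]]
[[2,20],[13,0],[15,4],[20,0],[22,4],[25,8],[31,2],[34,0],[40,10],[44,0]]
[[2,20],[13,0],[15,4],[20,0],[22,4],[25,8],[31,2],[34,0],[40,10],[44,0]]
[[2,20],[13,0],[15,4],[19,18],[21,0],[22,4],[25,8],[31,2],[34,0],[40,10],[44,0]]
[[2,20],[13,0],[15,4],[19,18],[21,0],[22,4],[25,8],[31,2],[34,0],[40,10],[44,0]]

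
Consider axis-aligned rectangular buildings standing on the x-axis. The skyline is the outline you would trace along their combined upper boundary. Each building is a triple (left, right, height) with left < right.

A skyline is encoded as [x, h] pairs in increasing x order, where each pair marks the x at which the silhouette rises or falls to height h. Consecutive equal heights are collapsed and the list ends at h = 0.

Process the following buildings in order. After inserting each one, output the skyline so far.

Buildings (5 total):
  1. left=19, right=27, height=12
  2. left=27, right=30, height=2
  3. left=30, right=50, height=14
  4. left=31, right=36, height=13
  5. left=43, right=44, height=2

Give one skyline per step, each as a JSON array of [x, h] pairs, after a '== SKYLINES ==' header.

== SKYLINES ==
[[19,12],[27,0]]
[[19,12],[27,2],[30,0]]
[[19,12],[27,2],[30,14],[50,0]]
[[19,12],[27,2],[30,14],[50,0]]
[[19,12],[27,2],[30,14],[50,0]]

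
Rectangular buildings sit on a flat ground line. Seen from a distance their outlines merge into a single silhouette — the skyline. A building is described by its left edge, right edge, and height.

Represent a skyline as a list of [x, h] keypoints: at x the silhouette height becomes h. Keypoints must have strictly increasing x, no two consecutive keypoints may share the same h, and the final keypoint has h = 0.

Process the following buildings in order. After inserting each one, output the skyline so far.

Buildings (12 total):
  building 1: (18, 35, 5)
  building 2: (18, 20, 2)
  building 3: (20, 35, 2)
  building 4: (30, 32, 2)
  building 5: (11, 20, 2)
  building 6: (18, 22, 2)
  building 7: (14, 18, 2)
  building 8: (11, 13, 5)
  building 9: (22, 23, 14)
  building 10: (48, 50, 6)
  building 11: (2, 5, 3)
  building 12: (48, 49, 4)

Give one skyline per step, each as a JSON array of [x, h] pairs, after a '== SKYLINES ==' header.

== SKYLINES ==
[[18,5],[35,0]]
[[18,5],[35,0]]
[[18,5],[35,0]]
[[18,5],[35,0]]
[[11,2],[18,5],[35,0]]
[[11,2],[18,5],[35,0]]
[[11,2],[18,5],[35,0]]
[[11,5],[13,2],[18,5],[35,0]]
[[11,5],[13,2],[18,5],[22,14],[23,5],[35,0]]
[[11,5],[13,2],[18,5],[22,14],[23,5],[35,0],[48,6],[50,0]]
[[2,3],[5,0],[11,5],[13,2],[18,5],[22,14],[23,5],[35,0],[48,6],[50,0]]
[[2,3],[5,0],[11,5],[13,2],[18,5],[22,14],[23,5],[35,0],[48,6],[50,0]]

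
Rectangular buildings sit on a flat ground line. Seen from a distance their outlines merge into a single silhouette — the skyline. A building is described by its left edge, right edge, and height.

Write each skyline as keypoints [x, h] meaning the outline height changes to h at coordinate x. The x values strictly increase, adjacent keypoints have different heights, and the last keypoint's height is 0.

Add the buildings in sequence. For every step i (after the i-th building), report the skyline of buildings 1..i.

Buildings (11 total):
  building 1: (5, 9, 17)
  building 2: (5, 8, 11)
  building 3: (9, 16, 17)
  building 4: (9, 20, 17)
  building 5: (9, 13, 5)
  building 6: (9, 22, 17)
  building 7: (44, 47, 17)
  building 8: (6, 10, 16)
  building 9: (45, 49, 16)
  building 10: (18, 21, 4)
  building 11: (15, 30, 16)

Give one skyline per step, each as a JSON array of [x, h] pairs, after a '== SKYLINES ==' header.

== SKYLINES ==
[[5,17],[9,0]]
[[5,17],[9,0]]
[[5,17],[16,0]]
[[5,17],[20,0]]
[[5,17],[20,0]]
[[5,17],[22,0]]
[[5,17],[22,0],[44,17],[47,0]]
[[5,17],[22,0],[44,17],[47,0]]
[[5,17],[22,0],[44,17],[47,16],[49,0]]
[[5,17],[22,0],[44,17],[47,16],[49,0]]
[[5,17],[22,16],[30,0],[44,17],[47,16],[49,0]]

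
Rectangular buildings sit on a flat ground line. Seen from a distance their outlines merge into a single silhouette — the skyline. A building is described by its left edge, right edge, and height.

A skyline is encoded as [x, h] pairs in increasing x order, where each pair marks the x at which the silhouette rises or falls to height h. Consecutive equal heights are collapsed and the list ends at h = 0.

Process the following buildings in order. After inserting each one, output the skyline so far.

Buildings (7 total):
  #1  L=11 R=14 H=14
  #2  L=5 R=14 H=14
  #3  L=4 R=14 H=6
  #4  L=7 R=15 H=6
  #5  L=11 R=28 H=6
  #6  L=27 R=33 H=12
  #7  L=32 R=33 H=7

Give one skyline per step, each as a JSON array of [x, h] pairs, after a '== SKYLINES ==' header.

== SKYLINES ==
[[11,14],[14,0]]
[[5,14],[14,0]]
[[4,6],[5,14],[14,0]]
[[4,6],[5,14],[14,6],[15,0]]
[[4,6],[5,14],[14,6],[28,0]]
[[4,6],[5,14],[14,6],[27,12],[33,0]]
[[4,6],[5,14],[14,6],[27,12],[33,0]]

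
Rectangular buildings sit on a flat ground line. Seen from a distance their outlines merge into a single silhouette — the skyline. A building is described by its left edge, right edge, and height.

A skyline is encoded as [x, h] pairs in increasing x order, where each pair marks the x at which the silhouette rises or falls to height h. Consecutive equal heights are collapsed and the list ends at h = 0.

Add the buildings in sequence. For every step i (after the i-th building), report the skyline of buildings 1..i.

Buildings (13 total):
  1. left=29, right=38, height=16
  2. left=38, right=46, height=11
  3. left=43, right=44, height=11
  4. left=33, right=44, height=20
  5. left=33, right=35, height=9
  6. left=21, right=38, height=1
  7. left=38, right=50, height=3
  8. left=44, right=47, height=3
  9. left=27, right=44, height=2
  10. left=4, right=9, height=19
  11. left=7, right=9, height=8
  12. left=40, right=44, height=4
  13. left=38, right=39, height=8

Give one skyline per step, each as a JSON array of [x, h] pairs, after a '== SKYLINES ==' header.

== SKYLINES ==
[[29,16],[38,0]]
[[29,16],[38,11],[46,0]]
[[29,16],[38,11],[46,0]]
[[29,16],[33,20],[44,11],[46,0]]
[[29,16],[33,20],[44,11],[46,0]]
[[21,1],[29,16],[33,20],[44,11],[46,0]]
[[21,1],[29,16],[33,20],[44,11],[46,3],[50,0]]
[[21,1],[29,16],[33,20],[44,11],[46,3],[50,0]]
[[21,1],[27,2],[29,16],[33,20],[44,11],[46,3],[50,0]]
[[4,19],[9,0],[21,1],[27,2],[29,16],[33,20],[44,11],[46,3],[50,0]]
[[4,19],[9,0],[21,1],[27,2],[29,16],[33,20],[44,11],[46,3],[50,0]]
[[4,19],[9,0],[21,1],[27,2],[29,16],[33,20],[44,11],[46,3],[50,0]]
[[4,19],[9,0],[21,1],[27,2],[29,16],[33,20],[44,11],[46,3],[50,0]]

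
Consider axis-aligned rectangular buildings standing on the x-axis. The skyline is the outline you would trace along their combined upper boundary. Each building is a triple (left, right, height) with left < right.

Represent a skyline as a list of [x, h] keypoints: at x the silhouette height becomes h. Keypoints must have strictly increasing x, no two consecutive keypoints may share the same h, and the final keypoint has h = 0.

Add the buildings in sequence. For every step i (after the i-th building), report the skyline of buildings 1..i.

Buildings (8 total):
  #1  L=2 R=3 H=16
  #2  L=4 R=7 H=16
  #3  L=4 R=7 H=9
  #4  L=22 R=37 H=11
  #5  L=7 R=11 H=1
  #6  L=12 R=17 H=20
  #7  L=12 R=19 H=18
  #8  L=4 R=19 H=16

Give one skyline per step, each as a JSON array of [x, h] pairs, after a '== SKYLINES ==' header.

== SKYLINES ==
[[2,16],[3,0]]
[[2,16],[3,0],[4,16],[7,0]]
[[2,16],[3,0],[4,16],[7,0]]
[[2,16],[3,0],[4,16],[7,0],[22,11],[37,0]]
[[2,16],[3,0],[4,16],[7,1],[11,0],[22,11],[37,0]]
[[2,16],[3,0],[4,16],[7,1],[11,0],[12,20],[17,0],[22,11],[37,0]]
[[2,16],[3,0],[4,16],[7,1],[11,0],[12,20],[17,18],[19,0],[22,11],[37,0]]
[[2,16],[3,0],[4,16],[12,20],[17,18],[19,0],[22,11],[37,0]]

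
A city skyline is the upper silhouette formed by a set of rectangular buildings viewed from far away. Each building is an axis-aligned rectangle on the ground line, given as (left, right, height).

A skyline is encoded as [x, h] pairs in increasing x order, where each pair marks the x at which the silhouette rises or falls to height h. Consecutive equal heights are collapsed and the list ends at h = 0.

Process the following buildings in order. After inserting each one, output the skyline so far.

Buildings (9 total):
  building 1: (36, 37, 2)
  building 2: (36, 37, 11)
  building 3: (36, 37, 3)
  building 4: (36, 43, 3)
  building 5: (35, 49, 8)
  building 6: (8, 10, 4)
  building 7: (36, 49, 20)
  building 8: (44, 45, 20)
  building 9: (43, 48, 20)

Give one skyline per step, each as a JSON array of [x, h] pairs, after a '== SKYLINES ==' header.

== SKYLINES ==
[[36,2],[37,0]]
[[36,11],[37,0]]
[[36,11],[37,0]]
[[36,11],[37,3],[43,0]]
[[35,8],[36,11],[37,8],[49,0]]
[[8,4],[10,0],[35,8],[36,11],[37,8],[49,0]]
[[8,4],[10,0],[35,8],[36,20],[49,0]]
[[8,4],[10,0],[35,8],[36,20],[49,0]]
[[8,4],[10,0],[35,8],[36,20],[49,0]]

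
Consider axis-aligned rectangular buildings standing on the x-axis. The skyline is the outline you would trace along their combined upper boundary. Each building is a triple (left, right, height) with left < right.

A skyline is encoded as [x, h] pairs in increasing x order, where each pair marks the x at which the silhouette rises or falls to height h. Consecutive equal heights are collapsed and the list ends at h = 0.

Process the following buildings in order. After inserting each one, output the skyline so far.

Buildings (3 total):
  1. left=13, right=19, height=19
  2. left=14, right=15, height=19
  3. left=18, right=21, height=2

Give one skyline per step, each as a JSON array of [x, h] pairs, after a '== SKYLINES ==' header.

== SKYLINES ==
[[13,19],[19,0]]
[[13,19],[19,0]]
[[13,19],[19,2],[21,0]]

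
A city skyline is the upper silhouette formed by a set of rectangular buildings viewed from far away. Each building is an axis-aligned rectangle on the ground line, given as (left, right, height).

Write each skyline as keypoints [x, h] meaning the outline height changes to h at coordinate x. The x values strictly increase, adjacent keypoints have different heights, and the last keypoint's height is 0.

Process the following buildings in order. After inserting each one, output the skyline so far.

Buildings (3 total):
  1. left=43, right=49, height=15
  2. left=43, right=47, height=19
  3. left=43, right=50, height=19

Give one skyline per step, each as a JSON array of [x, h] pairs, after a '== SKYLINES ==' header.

== SKYLINES ==
[[43,15],[49,0]]
[[43,19],[47,15],[49,0]]
[[43,19],[50,0]]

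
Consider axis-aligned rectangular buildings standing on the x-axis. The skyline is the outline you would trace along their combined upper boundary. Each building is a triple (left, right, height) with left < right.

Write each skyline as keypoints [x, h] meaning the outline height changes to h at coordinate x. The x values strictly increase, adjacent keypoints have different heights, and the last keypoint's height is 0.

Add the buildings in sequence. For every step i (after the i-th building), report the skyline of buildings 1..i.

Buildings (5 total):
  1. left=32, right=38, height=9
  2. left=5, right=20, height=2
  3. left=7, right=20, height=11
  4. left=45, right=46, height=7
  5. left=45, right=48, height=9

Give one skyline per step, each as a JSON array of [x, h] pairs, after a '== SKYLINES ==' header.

== SKYLINES ==
[[32,9],[38,0]]
[[5,2],[20,0],[32,9],[38,0]]
[[5,2],[7,11],[20,0],[32,9],[38,0]]
[[5,2],[7,11],[20,0],[32,9],[38,0],[45,7],[46,0]]
[[5,2],[7,11],[20,0],[32,9],[38,0],[45,9],[48,0]]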